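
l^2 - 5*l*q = l*(l - 5*q)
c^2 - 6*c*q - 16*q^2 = (c - 8*q)*(c + 2*q)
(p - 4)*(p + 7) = p^2 + 3*p - 28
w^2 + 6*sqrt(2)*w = w*(w + 6*sqrt(2))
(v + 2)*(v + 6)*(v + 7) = v^3 + 15*v^2 + 68*v + 84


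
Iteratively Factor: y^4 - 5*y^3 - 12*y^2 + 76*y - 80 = (y + 4)*(y^3 - 9*y^2 + 24*y - 20) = (y - 2)*(y + 4)*(y^2 - 7*y + 10) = (y - 2)^2*(y + 4)*(y - 5)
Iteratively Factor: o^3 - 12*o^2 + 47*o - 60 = (o - 4)*(o^2 - 8*o + 15) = (o - 4)*(o - 3)*(o - 5)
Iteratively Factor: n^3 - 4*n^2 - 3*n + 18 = (n - 3)*(n^2 - n - 6) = (n - 3)*(n + 2)*(n - 3)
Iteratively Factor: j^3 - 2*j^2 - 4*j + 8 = (j - 2)*(j^2 - 4) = (j - 2)^2*(j + 2)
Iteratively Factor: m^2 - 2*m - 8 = (m + 2)*(m - 4)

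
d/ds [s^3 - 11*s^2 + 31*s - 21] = 3*s^2 - 22*s + 31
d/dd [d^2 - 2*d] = 2*d - 2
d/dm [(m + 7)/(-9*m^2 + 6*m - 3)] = (m^2 + 14*m - 5)/(9*m^4 - 12*m^3 + 10*m^2 - 4*m + 1)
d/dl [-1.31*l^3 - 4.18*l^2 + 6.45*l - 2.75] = -3.93*l^2 - 8.36*l + 6.45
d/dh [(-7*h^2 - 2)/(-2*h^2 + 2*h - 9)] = 2*(-7*h^2 + 59*h + 2)/(4*h^4 - 8*h^3 + 40*h^2 - 36*h + 81)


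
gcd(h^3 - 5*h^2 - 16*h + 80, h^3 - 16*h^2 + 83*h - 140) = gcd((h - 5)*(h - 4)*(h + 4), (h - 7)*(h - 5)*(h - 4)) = h^2 - 9*h + 20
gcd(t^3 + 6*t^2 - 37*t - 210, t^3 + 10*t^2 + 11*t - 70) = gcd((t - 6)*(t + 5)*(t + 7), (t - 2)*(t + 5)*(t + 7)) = t^2 + 12*t + 35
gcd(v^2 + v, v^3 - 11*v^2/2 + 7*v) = v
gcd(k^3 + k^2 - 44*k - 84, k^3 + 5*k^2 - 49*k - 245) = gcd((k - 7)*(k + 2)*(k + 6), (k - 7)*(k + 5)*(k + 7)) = k - 7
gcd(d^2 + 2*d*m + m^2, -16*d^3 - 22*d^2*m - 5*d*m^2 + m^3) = d + m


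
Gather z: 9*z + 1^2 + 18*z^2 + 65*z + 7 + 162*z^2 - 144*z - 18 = 180*z^2 - 70*z - 10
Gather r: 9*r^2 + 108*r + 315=9*r^2 + 108*r + 315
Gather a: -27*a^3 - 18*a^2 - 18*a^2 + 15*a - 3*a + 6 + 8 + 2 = -27*a^3 - 36*a^2 + 12*a + 16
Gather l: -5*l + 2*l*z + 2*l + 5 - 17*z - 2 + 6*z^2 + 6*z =l*(2*z - 3) + 6*z^2 - 11*z + 3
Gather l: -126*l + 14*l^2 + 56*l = 14*l^2 - 70*l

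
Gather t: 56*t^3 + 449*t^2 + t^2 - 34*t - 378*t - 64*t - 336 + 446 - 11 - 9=56*t^3 + 450*t^2 - 476*t + 90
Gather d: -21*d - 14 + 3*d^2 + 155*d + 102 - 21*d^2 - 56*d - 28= -18*d^2 + 78*d + 60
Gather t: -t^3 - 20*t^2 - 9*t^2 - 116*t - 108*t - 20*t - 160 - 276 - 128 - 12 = -t^3 - 29*t^2 - 244*t - 576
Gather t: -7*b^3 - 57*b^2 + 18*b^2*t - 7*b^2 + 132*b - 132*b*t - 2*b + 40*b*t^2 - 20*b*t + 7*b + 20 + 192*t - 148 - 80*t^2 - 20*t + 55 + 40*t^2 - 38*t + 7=-7*b^3 - 64*b^2 + 137*b + t^2*(40*b - 40) + t*(18*b^2 - 152*b + 134) - 66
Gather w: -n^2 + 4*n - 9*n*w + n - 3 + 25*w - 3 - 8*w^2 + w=-n^2 + 5*n - 8*w^2 + w*(26 - 9*n) - 6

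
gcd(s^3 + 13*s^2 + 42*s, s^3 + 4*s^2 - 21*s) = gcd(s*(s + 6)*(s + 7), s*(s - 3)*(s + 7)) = s^2 + 7*s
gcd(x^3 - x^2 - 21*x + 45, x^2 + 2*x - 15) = x^2 + 2*x - 15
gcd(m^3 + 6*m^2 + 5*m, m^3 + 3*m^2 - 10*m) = m^2 + 5*m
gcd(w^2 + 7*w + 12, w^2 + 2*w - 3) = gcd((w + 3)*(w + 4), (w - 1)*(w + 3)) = w + 3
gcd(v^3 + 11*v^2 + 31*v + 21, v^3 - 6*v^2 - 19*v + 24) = v + 3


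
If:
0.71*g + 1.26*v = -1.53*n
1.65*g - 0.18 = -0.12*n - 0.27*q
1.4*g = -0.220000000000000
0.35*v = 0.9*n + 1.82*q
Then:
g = -0.16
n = -5.68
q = 4.15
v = 6.98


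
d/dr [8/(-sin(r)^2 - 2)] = 32*sin(2*r)/(5 - cos(2*r))^2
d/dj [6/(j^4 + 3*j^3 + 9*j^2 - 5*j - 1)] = 6*(-4*j^3 - 9*j^2 - 18*j + 5)/(j^4 + 3*j^3 + 9*j^2 - 5*j - 1)^2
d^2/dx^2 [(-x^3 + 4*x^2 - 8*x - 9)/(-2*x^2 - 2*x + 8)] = (17*x^3 - 33*x^2 + 171*x + 13)/(x^6 + 3*x^5 - 9*x^4 - 23*x^3 + 36*x^2 + 48*x - 64)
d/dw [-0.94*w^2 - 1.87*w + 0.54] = -1.88*w - 1.87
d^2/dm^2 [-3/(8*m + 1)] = -384/(8*m + 1)^3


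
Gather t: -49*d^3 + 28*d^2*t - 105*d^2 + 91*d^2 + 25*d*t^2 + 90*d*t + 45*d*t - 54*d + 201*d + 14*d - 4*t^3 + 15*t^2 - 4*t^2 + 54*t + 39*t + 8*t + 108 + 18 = -49*d^3 - 14*d^2 + 161*d - 4*t^3 + t^2*(25*d + 11) + t*(28*d^2 + 135*d + 101) + 126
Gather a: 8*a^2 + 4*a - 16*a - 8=8*a^2 - 12*a - 8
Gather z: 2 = 2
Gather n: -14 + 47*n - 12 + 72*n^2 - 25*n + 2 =72*n^2 + 22*n - 24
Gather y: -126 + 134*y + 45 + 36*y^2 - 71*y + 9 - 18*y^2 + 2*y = 18*y^2 + 65*y - 72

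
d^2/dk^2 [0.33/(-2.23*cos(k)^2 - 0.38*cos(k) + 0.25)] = (6.564228*(1 - cos(k)^2)^2 + 0.838926*cos(k)^3 + 4.065666*cos(k)^2 - 1.646502*cos(k) - 7.027482)/(2.23*cos(k)^2 + 0.38*cos(k) - 0.25)^3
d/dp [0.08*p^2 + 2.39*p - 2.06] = 0.16*p + 2.39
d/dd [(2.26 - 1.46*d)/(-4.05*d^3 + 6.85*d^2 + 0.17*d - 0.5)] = (-11.826*d^3 + 37.46*d^2 - 30.962*d + 0.3458)/(16.4025*d^6 - 55.485*d^5 + 45.5455*d^4 + 6.379*d^3 - 6.8211*d^2 - 0.17*d + 0.25)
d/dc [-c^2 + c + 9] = 1 - 2*c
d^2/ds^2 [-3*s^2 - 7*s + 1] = -6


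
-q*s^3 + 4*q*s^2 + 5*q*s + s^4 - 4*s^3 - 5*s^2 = s*(-q + s)*(s - 5)*(s + 1)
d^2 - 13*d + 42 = (d - 7)*(d - 6)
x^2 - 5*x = x*(x - 5)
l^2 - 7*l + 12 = (l - 4)*(l - 3)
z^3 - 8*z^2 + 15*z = z*(z - 5)*(z - 3)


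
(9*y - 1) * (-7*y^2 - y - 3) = -63*y^3 - 2*y^2 - 26*y + 3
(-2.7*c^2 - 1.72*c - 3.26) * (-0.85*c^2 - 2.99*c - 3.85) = 2.295*c^4 + 9.535*c^3 + 18.3088*c^2 + 16.3694*c + 12.551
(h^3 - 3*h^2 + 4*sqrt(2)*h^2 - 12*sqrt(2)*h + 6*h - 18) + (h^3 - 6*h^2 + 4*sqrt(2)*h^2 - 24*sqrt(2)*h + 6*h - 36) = 2*h^3 - 9*h^2 + 8*sqrt(2)*h^2 - 36*sqrt(2)*h + 12*h - 54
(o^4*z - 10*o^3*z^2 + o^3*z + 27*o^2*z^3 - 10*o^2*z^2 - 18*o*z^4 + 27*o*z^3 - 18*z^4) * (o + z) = o^5*z - 9*o^4*z^2 + o^4*z + 17*o^3*z^3 - 9*o^3*z^2 + 9*o^2*z^4 + 17*o^2*z^3 - 18*o*z^5 + 9*o*z^4 - 18*z^5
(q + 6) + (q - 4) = 2*q + 2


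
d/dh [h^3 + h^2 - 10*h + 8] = 3*h^2 + 2*h - 10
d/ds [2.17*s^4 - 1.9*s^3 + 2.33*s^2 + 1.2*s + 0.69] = 8.68*s^3 - 5.7*s^2 + 4.66*s + 1.2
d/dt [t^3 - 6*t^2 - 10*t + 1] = 3*t^2 - 12*t - 10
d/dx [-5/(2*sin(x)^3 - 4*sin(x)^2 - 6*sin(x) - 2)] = -5*(4*sin(x) + 3*cos(x)^2)*cos(x)/(2*(-sin(x)^3 + 2*sin(x)^2 + 3*sin(x) + 1)^2)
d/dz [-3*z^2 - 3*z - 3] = -6*z - 3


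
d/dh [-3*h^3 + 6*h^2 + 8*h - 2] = -9*h^2 + 12*h + 8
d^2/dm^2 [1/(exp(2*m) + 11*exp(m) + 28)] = (2*(2*exp(m) + 11)^2*exp(m) - (4*exp(m) + 11)*(exp(2*m) + 11*exp(m) + 28))*exp(m)/(exp(2*m) + 11*exp(m) + 28)^3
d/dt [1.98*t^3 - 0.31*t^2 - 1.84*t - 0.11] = 5.94*t^2 - 0.62*t - 1.84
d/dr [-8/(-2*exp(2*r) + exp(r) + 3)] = (8 - 32*exp(r))*exp(r)/(-2*exp(2*r) + exp(r) + 3)^2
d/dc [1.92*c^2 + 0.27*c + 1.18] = 3.84*c + 0.27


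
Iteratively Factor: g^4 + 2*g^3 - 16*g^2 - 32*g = (g + 4)*(g^3 - 2*g^2 - 8*g) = g*(g + 4)*(g^2 - 2*g - 8) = g*(g - 4)*(g + 4)*(g + 2)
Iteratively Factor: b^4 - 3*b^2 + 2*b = (b - 1)*(b^3 + b^2 - 2*b) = b*(b - 1)*(b^2 + b - 2) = b*(b - 1)^2*(b + 2)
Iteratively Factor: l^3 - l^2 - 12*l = (l)*(l^2 - l - 12) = l*(l + 3)*(l - 4)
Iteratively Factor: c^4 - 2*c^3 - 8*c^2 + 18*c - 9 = (c - 3)*(c^3 + c^2 - 5*c + 3) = (c - 3)*(c - 1)*(c^2 + 2*c - 3) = (c - 3)*(c - 1)^2*(c + 3)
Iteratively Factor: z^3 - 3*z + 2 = (z - 1)*(z^2 + z - 2) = (z - 1)^2*(z + 2)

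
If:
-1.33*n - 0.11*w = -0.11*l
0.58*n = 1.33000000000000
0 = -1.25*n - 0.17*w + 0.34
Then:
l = 12.86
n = 2.29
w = -14.86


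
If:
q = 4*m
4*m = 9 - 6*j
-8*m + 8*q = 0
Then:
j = 3/2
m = 0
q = 0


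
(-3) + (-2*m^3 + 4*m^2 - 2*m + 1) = -2*m^3 + 4*m^2 - 2*m - 2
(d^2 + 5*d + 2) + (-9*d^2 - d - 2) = -8*d^2 + 4*d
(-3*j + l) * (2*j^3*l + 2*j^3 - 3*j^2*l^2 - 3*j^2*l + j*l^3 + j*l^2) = -6*j^4*l - 6*j^4 + 11*j^3*l^2 + 11*j^3*l - 6*j^2*l^3 - 6*j^2*l^2 + j*l^4 + j*l^3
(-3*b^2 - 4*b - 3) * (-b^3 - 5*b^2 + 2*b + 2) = 3*b^5 + 19*b^4 + 17*b^3 + b^2 - 14*b - 6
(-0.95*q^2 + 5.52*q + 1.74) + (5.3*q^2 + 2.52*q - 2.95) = 4.35*q^2 + 8.04*q - 1.21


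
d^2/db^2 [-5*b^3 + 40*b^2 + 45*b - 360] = 80 - 30*b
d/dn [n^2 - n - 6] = 2*n - 1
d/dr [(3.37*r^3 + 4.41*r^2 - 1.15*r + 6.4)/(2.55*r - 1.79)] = (17.187*r^3 - 6.8514*r^2 - 15.7878*r - 14.2615)/(6.5025*r^2 - 9.129*r + 3.2041)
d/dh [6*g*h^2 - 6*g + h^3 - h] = 12*g*h + 3*h^2 - 1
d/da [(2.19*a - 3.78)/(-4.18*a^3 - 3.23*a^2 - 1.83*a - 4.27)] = (18.3084*a^3 - 40.3275*a^2 - 24.4188*a - 16.2687)/(17.4724*a^6 + 27.0028*a^5 + 25.7317*a^4 + 47.519*a^3 + 30.9331*a^2 + 15.6282*a + 18.2329)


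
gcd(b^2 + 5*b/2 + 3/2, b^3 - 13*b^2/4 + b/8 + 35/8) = b + 1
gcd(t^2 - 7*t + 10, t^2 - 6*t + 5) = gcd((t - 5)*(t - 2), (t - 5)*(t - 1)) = t - 5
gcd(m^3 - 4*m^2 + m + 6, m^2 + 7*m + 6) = m + 1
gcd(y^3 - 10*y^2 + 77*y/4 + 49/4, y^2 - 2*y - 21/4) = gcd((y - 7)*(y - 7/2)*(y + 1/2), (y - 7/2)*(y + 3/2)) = y - 7/2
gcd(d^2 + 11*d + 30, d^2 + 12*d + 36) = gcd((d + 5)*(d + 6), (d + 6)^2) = d + 6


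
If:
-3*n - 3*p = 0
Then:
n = -p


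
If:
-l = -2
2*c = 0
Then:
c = 0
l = 2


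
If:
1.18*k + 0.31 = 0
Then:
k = -0.26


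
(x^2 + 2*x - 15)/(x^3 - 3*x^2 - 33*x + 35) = (x - 3)/(x^2 - 8*x + 7)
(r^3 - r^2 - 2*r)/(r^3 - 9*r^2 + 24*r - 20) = r*(r + 1)/(r^2 - 7*r + 10)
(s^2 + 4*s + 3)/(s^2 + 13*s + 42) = (s^2 + 4*s + 3)/(s^2 + 13*s + 42)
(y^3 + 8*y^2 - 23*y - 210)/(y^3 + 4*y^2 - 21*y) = (y^2 + y - 30)/(y*(y - 3))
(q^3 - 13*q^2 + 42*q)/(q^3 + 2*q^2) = (q^2 - 13*q + 42)/(q*(q + 2))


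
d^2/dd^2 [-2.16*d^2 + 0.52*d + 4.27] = -4.32000000000000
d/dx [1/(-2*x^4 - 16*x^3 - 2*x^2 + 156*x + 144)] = (2*x^3 + 12*x^2 + x - 39)/(x^4 + 8*x^3 + x^2 - 78*x - 72)^2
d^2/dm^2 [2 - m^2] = -2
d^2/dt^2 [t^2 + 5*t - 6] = 2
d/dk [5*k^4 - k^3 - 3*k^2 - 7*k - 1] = 20*k^3 - 3*k^2 - 6*k - 7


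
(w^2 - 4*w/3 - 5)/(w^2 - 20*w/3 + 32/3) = (3*w^2 - 4*w - 15)/(3*w^2 - 20*w + 32)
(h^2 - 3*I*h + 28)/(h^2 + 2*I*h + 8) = (h - 7*I)/(h - 2*I)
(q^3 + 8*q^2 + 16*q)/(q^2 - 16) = q*(q + 4)/(q - 4)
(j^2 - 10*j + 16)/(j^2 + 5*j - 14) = (j - 8)/(j + 7)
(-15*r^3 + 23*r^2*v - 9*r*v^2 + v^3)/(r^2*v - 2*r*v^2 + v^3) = (-15*r^2 + 8*r*v - v^2)/(v*(r - v))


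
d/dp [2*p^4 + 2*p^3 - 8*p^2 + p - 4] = 8*p^3 + 6*p^2 - 16*p + 1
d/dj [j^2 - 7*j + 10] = 2*j - 7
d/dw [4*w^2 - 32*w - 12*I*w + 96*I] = 8*w - 32 - 12*I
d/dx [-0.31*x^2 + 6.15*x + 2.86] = 6.15 - 0.62*x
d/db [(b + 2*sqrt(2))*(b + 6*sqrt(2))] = 2*b + 8*sqrt(2)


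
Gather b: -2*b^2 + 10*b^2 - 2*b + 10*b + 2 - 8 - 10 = 8*b^2 + 8*b - 16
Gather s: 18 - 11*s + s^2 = s^2 - 11*s + 18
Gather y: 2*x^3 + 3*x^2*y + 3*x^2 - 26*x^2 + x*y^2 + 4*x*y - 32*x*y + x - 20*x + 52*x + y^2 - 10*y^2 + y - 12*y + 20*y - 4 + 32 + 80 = 2*x^3 - 23*x^2 + 33*x + y^2*(x - 9) + y*(3*x^2 - 28*x + 9) + 108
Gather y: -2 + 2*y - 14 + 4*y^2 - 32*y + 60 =4*y^2 - 30*y + 44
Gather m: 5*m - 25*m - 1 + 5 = 4 - 20*m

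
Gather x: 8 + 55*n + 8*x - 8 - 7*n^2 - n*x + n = -7*n^2 + 56*n + x*(8 - n)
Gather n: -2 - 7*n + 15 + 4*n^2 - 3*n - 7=4*n^2 - 10*n + 6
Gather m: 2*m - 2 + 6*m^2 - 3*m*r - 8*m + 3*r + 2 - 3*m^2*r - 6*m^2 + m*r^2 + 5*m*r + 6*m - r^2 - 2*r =-3*m^2*r + m*(r^2 + 2*r) - r^2 + r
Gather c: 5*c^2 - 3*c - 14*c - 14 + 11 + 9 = 5*c^2 - 17*c + 6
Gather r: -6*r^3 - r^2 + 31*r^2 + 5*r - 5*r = -6*r^3 + 30*r^2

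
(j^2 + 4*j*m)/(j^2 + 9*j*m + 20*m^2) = j/(j + 5*m)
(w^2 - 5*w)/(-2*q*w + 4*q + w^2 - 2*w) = w*(5 - w)/(2*q*w - 4*q - w^2 + 2*w)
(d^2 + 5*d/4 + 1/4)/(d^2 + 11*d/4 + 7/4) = (4*d + 1)/(4*d + 7)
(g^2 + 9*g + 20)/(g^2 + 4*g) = (g + 5)/g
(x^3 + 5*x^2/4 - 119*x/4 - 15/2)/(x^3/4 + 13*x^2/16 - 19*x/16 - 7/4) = 4*(4*x^3 + 5*x^2 - 119*x - 30)/(4*x^3 + 13*x^2 - 19*x - 28)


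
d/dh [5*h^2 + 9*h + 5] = 10*h + 9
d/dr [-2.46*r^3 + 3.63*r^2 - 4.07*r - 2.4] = -7.38*r^2 + 7.26*r - 4.07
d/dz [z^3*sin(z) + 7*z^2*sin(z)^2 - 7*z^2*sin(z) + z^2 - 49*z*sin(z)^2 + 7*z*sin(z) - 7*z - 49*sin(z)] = z^3*cos(z) + 3*z^2*sin(z) + 7*z^2*sin(2*z) - 7*z^2*cos(z) + 14*z*sin(z)^2 - 14*z*sin(z) - 49*z*sin(2*z) + 7*z*cos(z) + 2*z - 49*sin(z)^2 + 7*sin(z) - 49*cos(z) - 7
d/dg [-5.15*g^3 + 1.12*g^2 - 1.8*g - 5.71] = -15.45*g^2 + 2.24*g - 1.8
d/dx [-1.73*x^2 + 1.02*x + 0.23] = 1.02 - 3.46*x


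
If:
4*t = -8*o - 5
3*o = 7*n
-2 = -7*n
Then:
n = 2/7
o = 2/3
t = -31/12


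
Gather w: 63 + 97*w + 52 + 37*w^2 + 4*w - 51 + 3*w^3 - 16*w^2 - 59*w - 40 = 3*w^3 + 21*w^2 + 42*w + 24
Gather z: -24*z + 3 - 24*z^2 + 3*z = -24*z^2 - 21*z + 3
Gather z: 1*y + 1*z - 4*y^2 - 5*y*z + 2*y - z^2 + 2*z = -4*y^2 + 3*y - z^2 + z*(3 - 5*y)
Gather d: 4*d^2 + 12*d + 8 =4*d^2 + 12*d + 8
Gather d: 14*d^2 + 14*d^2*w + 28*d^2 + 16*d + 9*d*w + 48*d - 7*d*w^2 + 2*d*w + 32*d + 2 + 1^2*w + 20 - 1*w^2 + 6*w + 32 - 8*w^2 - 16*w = d^2*(14*w + 42) + d*(-7*w^2 + 11*w + 96) - 9*w^2 - 9*w + 54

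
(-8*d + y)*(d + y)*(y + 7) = -8*d^2*y - 56*d^2 - 7*d*y^2 - 49*d*y + y^3 + 7*y^2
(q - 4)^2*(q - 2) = q^3 - 10*q^2 + 32*q - 32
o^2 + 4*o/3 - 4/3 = (o - 2/3)*(o + 2)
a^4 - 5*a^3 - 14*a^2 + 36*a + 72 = (a - 6)*(a - 3)*(a + 2)^2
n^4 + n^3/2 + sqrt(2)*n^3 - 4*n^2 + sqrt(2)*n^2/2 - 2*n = n*(n + 1/2)*(n - sqrt(2))*(n + 2*sqrt(2))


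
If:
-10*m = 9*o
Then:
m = -9*o/10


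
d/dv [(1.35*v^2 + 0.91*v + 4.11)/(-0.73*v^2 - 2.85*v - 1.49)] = (-3.1832*v^2 + 1.9776*v + 10.3576)/(0.5329*v^4 + 4.161*v^3 + 10.2979*v^2 + 8.493*v + 2.2201)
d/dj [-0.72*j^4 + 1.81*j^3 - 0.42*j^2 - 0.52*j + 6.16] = -2.88*j^3 + 5.43*j^2 - 0.84*j - 0.52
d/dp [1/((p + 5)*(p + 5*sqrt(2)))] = -(2*p + 5 + 5*sqrt(2))/((p + 5)^2*(p + 5*sqrt(2))^2)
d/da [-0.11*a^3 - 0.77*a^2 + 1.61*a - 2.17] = -0.33*a^2 - 1.54*a + 1.61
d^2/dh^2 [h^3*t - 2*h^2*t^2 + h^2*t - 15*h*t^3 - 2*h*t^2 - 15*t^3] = 2*t*(3*h - 2*t + 1)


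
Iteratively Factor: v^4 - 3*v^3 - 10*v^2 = (v + 2)*(v^3 - 5*v^2) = (v - 5)*(v + 2)*(v^2) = v*(v - 5)*(v + 2)*(v)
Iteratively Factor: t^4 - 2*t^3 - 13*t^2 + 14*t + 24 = (t - 4)*(t^3 + 2*t^2 - 5*t - 6) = (t - 4)*(t + 1)*(t^2 + t - 6) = (t - 4)*(t + 1)*(t + 3)*(t - 2)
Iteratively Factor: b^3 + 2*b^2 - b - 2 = (b - 1)*(b^2 + 3*b + 2) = (b - 1)*(b + 1)*(b + 2)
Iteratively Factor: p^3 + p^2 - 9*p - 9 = (p + 1)*(p^2 - 9) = (p + 1)*(p + 3)*(p - 3)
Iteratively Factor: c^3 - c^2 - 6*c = (c - 3)*(c^2 + 2*c) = c*(c - 3)*(c + 2)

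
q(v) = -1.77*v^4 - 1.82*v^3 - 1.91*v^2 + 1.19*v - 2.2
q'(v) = -7.08*v^3 - 5.46*v^2 - 3.82*v + 1.19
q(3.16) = -251.43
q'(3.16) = -288.81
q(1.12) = -8.61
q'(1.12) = -19.88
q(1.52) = -20.64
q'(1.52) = -42.09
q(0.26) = -2.06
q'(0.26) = -0.30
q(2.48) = -105.71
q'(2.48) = -149.86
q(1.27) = -12.10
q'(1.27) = -26.97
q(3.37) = -317.83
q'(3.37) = -344.66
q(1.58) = -23.30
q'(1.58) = -46.40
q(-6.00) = -1978.90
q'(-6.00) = 1356.83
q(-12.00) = -33849.28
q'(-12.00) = 11495.03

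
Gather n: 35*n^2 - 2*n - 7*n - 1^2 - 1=35*n^2 - 9*n - 2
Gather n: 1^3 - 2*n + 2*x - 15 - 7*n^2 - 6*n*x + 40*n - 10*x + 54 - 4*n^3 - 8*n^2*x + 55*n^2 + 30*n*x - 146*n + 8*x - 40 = -4*n^3 + n^2*(48 - 8*x) + n*(24*x - 108)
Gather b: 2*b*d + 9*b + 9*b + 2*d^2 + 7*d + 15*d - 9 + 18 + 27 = b*(2*d + 18) + 2*d^2 + 22*d + 36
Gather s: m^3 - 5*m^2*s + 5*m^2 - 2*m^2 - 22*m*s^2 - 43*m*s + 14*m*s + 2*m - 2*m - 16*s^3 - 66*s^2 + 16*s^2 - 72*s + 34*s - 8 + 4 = m^3 + 3*m^2 - 16*s^3 + s^2*(-22*m - 50) + s*(-5*m^2 - 29*m - 38) - 4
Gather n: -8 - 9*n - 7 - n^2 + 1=-n^2 - 9*n - 14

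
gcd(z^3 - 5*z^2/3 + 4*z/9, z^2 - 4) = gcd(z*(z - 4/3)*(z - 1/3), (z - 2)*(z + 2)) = 1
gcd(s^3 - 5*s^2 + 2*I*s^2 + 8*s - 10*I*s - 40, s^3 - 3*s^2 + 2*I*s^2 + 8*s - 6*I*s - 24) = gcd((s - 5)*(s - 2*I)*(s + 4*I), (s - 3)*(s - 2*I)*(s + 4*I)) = s^2 + 2*I*s + 8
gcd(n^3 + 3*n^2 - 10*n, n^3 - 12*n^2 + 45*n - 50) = n - 2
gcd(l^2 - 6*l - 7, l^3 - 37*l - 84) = l - 7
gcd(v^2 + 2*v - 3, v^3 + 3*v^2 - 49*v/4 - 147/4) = v + 3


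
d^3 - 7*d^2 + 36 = (d - 6)*(d - 3)*(d + 2)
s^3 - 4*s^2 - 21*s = s*(s - 7)*(s + 3)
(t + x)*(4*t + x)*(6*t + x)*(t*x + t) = 24*t^4*x + 24*t^4 + 34*t^3*x^2 + 34*t^3*x + 11*t^2*x^3 + 11*t^2*x^2 + t*x^4 + t*x^3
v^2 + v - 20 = (v - 4)*(v + 5)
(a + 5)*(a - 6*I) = a^2 + 5*a - 6*I*a - 30*I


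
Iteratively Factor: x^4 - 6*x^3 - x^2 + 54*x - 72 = (x - 2)*(x^3 - 4*x^2 - 9*x + 36) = (x - 4)*(x - 2)*(x^2 - 9) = (x - 4)*(x - 2)*(x + 3)*(x - 3)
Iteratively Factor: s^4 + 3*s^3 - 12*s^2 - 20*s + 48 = (s - 2)*(s^3 + 5*s^2 - 2*s - 24) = (s - 2)*(s + 3)*(s^2 + 2*s - 8) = (s - 2)^2*(s + 3)*(s + 4)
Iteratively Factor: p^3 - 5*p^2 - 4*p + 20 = (p - 2)*(p^2 - 3*p - 10) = (p - 2)*(p + 2)*(p - 5)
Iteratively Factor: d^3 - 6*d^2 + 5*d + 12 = (d - 3)*(d^2 - 3*d - 4) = (d - 3)*(d + 1)*(d - 4)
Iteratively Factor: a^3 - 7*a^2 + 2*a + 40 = (a - 5)*(a^2 - 2*a - 8) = (a - 5)*(a + 2)*(a - 4)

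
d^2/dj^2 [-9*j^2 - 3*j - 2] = -18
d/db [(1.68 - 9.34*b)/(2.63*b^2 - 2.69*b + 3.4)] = (24.5642*b^2 - 8.8368*b - 27.2368)/(6.9169*b^4 - 14.1494*b^3 + 25.1201*b^2 - 18.292*b + 11.56)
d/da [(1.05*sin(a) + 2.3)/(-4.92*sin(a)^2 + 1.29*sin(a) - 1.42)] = (5.166*sin(a)^2 + 22.632*sin(a) - 4.458)*cos(a)/(24.2064*sin(a)^4 - 12.6936*sin(a)^3 + 15.6369*sin(a)^2 - 3.6636*sin(a) + 2.0164)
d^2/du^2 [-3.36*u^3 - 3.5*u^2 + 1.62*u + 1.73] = -20.16*u - 7.0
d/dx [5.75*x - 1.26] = 5.75000000000000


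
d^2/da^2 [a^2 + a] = 2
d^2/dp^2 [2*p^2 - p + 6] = 4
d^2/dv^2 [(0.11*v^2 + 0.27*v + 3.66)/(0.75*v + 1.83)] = 4.113108/(0.421875*v^3 + 3.088125*v^2 + 7.535025*v + 6.128487)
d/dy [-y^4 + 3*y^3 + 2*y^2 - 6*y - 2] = -4*y^3 + 9*y^2 + 4*y - 6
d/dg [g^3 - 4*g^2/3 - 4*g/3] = 3*g^2 - 8*g/3 - 4/3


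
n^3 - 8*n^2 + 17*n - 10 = (n - 5)*(n - 2)*(n - 1)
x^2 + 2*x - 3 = (x - 1)*(x + 3)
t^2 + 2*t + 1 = (t + 1)^2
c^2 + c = c*(c + 1)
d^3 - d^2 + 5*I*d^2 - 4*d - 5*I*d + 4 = (d - 1)*(d + I)*(d + 4*I)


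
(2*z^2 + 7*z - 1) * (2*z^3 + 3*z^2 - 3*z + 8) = 4*z^5 + 20*z^4 + 13*z^3 - 8*z^2 + 59*z - 8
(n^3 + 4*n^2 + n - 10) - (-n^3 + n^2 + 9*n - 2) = 2*n^3 + 3*n^2 - 8*n - 8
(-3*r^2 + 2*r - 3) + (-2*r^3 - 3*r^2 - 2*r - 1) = -2*r^3 - 6*r^2 - 4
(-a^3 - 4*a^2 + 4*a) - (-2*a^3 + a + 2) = a^3 - 4*a^2 + 3*a - 2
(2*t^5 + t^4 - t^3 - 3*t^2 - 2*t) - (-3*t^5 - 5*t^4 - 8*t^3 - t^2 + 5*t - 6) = 5*t^5 + 6*t^4 + 7*t^3 - 2*t^2 - 7*t + 6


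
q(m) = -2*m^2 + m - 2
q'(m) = 1 - 4*m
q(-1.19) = -6.02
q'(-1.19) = 5.76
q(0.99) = -2.97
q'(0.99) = -2.96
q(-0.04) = -2.04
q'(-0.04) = 1.16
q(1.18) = -3.60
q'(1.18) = -3.72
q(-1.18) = -5.96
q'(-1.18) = 5.72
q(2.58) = -12.73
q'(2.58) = -9.32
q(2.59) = -12.83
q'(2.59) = -9.36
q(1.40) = -4.52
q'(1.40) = -4.60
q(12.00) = -278.00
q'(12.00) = -47.00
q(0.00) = -2.00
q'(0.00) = 1.00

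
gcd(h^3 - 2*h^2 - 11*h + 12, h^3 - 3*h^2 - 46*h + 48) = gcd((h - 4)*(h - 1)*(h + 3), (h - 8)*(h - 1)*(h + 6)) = h - 1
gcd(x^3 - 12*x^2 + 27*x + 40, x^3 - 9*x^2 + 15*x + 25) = x^2 - 4*x - 5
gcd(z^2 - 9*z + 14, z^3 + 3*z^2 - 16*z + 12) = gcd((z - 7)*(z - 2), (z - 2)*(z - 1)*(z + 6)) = z - 2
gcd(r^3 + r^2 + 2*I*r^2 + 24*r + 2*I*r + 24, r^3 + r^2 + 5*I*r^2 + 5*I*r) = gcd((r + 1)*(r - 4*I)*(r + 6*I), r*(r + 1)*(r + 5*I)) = r + 1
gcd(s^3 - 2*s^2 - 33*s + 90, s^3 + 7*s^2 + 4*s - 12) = s + 6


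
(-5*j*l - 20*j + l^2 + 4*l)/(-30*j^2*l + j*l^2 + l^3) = (l + 4)/(l*(6*j + l))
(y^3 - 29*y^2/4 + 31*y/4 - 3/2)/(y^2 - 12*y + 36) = (4*y^2 - 5*y + 1)/(4*(y - 6))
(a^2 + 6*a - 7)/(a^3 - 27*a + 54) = (a^2 + 6*a - 7)/(a^3 - 27*a + 54)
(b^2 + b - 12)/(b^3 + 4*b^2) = (b - 3)/b^2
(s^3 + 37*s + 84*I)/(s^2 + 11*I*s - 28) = (s^2 - 4*I*s + 21)/(s + 7*I)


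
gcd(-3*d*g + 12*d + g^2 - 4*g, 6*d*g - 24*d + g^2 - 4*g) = g - 4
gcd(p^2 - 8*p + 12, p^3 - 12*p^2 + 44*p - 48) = p^2 - 8*p + 12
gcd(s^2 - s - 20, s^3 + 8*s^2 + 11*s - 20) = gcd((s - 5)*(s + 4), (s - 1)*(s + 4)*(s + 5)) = s + 4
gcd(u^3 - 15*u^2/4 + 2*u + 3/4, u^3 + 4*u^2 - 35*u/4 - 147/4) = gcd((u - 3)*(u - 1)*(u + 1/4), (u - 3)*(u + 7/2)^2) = u - 3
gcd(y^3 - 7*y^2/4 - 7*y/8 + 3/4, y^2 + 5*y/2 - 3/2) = y - 1/2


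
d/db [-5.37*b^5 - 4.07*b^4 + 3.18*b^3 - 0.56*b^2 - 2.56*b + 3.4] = -26.85*b^4 - 16.28*b^3 + 9.54*b^2 - 1.12*b - 2.56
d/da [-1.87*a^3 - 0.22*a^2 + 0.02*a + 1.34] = -5.61*a^2 - 0.44*a + 0.02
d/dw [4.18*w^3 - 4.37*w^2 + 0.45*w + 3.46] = 12.54*w^2 - 8.74*w + 0.45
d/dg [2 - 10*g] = -10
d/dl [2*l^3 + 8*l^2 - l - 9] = 6*l^2 + 16*l - 1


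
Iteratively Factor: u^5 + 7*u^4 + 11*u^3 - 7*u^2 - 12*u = (u + 3)*(u^4 + 4*u^3 - u^2 - 4*u) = u*(u + 3)*(u^3 + 4*u^2 - u - 4) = u*(u + 1)*(u + 3)*(u^2 + 3*u - 4) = u*(u - 1)*(u + 1)*(u + 3)*(u + 4)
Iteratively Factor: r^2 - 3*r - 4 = (r - 4)*(r + 1)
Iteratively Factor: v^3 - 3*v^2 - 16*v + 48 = (v - 4)*(v^2 + v - 12) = (v - 4)*(v - 3)*(v + 4)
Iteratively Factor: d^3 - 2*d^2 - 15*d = (d + 3)*(d^2 - 5*d) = (d - 5)*(d + 3)*(d)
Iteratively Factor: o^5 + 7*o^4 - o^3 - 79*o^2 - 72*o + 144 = (o - 3)*(o^4 + 10*o^3 + 29*o^2 + 8*o - 48) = (o - 3)*(o + 3)*(o^3 + 7*o^2 + 8*o - 16) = (o - 3)*(o - 1)*(o + 3)*(o^2 + 8*o + 16) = (o - 3)*(o - 1)*(o + 3)*(o + 4)*(o + 4)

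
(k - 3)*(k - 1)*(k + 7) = k^3 + 3*k^2 - 25*k + 21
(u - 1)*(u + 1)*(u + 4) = u^3 + 4*u^2 - u - 4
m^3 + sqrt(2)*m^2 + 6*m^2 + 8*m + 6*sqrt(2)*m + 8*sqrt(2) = (m + 2)*(m + 4)*(m + sqrt(2))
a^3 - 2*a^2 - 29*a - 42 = (a - 7)*(a + 2)*(a + 3)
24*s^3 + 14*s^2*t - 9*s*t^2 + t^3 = (-6*s + t)*(-4*s + t)*(s + t)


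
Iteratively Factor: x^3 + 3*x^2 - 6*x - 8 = (x + 4)*(x^2 - x - 2) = (x - 2)*(x + 4)*(x + 1)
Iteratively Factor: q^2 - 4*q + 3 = (q - 1)*(q - 3)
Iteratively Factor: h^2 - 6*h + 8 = (h - 2)*(h - 4)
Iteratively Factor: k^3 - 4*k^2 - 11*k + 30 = (k - 2)*(k^2 - 2*k - 15) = (k - 2)*(k + 3)*(k - 5)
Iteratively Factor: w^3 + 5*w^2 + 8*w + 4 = (w + 2)*(w^2 + 3*w + 2) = (w + 1)*(w + 2)*(w + 2)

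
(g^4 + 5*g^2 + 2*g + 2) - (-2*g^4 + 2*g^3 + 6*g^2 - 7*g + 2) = 3*g^4 - 2*g^3 - g^2 + 9*g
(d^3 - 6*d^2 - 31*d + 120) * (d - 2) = d^4 - 8*d^3 - 19*d^2 + 182*d - 240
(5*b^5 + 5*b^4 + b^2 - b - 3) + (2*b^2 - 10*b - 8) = 5*b^5 + 5*b^4 + 3*b^2 - 11*b - 11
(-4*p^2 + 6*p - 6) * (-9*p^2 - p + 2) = 36*p^4 - 50*p^3 + 40*p^2 + 18*p - 12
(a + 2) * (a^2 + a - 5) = a^3 + 3*a^2 - 3*a - 10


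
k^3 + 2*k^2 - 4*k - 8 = (k - 2)*(k + 2)^2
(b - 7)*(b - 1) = b^2 - 8*b + 7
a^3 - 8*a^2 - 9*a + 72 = (a - 8)*(a - 3)*(a + 3)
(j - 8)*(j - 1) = j^2 - 9*j + 8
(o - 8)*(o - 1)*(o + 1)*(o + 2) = o^4 - 6*o^3 - 17*o^2 + 6*o + 16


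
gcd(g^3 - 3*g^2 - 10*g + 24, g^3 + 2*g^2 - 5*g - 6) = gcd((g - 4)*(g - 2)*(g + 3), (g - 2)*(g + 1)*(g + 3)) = g^2 + g - 6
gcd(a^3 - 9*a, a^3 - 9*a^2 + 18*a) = a^2 - 3*a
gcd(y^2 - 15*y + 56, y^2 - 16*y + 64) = y - 8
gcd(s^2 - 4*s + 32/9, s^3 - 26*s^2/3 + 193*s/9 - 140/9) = s - 4/3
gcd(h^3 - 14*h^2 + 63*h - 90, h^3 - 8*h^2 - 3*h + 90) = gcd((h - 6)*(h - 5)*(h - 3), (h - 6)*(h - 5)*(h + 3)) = h^2 - 11*h + 30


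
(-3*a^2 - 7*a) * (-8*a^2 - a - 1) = 24*a^4 + 59*a^3 + 10*a^2 + 7*a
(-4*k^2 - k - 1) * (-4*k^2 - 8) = 16*k^4 + 4*k^3 + 36*k^2 + 8*k + 8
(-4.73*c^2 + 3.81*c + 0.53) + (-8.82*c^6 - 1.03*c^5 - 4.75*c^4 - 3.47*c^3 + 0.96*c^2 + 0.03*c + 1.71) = -8.82*c^6 - 1.03*c^5 - 4.75*c^4 - 3.47*c^3 - 3.77*c^2 + 3.84*c + 2.24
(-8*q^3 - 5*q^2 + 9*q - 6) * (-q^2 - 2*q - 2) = 8*q^5 + 21*q^4 + 17*q^3 - 2*q^2 - 6*q + 12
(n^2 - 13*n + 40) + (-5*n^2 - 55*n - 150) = -4*n^2 - 68*n - 110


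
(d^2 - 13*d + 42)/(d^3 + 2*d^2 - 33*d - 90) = (d - 7)/(d^2 + 8*d + 15)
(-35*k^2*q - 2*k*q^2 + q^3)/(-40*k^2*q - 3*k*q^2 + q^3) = (-7*k + q)/(-8*k + q)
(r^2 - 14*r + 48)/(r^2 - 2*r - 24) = (r - 8)/(r + 4)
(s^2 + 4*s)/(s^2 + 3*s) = (s + 4)/(s + 3)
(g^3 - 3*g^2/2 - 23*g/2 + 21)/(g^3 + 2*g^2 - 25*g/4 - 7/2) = 2*(g - 3)/(2*g + 1)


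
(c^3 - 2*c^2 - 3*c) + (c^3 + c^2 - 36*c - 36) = 2*c^3 - c^2 - 39*c - 36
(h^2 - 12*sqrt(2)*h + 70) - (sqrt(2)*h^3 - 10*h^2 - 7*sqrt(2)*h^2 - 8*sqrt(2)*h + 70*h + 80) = -sqrt(2)*h^3 + 7*sqrt(2)*h^2 + 11*h^2 - 70*h - 4*sqrt(2)*h - 10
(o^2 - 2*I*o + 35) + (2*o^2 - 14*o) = 3*o^2 - 14*o - 2*I*o + 35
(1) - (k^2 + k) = -k^2 - k + 1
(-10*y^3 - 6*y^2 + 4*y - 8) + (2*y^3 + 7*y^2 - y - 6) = -8*y^3 + y^2 + 3*y - 14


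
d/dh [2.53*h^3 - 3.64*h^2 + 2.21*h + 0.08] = 7.59*h^2 - 7.28*h + 2.21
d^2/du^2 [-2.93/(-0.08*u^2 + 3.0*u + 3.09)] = (0.037504*u^2 - 1.4064*u - 2.93*(0.16*u - 3.0)*(0.32*u - 6.0) - 1.448592)/(-0.08*u^2 + 3.0*u + 3.09)^3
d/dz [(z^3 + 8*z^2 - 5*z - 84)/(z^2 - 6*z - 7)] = (z^4 - 12*z^3 - 64*z^2 + 56*z - 469)/(z^4 - 12*z^3 + 22*z^2 + 84*z + 49)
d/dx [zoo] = 0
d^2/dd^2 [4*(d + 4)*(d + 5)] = 8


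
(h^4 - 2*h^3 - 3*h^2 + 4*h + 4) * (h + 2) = h^5 - 7*h^3 - 2*h^2 + 12*h + 8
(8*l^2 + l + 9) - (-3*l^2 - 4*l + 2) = 11*l^2 + 5*l + 7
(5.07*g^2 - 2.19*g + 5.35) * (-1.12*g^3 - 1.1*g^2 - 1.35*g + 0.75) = -5.6784*g^5 - 3.1242*g^4 - 10.4275*g^3 + 0.874000000000001*g^2 - 8.865*g + 4.0125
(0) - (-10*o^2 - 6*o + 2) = 10*o^2 + 6*o - 2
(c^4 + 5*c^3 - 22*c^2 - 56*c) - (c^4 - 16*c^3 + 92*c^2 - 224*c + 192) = 21*c^3 - 114*c^2 + 168*c - 192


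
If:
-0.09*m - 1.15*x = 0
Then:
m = -12.7777777777778*x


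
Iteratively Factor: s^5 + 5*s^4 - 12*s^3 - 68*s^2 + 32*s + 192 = (s - 3)*(s^4 + 8*s^3 + 12*s^2 - 32*s - 64) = (s - 3)*(s - 2)*(s^3 + 10*s^2 + 32*s + 32) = (s - 3)*(s - 2)*(s + 4)*(s^2 + 6*s + 8) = (s - 3)*(s - 2)*(s + 4)^2*(s + 2)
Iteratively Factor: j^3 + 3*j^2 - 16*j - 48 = (j - 4)*(j^2 + 7*j + 12) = (j - 4)*(j + 3)*(j + 4)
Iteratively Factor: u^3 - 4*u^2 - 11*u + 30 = (u + 3)*(u^2 - 7*u + 10) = (u - 2)*(u + 3)*(u - 5)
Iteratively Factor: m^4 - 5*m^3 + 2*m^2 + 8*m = (m - 4)*(m^3 - m^2 - 2*m) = (m - 4)*(m - 2)*(m^2 + m) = m*(m - 4)*(m - 2)*(m + 1)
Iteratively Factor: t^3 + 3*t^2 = (t + 3)*(t^2) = t*(t + 3)*(t)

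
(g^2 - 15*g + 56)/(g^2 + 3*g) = (g^2 - 15*g + 56)/(g*(g + 3))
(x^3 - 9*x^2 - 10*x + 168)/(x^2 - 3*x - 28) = x - 6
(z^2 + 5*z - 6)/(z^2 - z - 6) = (-z^2 - 5*z + 6)/(-z^2 + z + 6)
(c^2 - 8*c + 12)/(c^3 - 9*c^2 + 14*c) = (c - 6)/(c*(c - 7))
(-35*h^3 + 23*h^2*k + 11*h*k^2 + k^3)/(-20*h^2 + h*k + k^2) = (7*h^2 - 6*h*k - k^2)/(4*h - k)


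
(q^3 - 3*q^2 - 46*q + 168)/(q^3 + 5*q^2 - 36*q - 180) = (q^2 + 3*q - 28)/(q^2 + 11*q + 30)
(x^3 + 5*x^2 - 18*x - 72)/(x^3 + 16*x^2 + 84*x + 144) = (x^2 - x - 12)/(x^2 + 10*x + 24)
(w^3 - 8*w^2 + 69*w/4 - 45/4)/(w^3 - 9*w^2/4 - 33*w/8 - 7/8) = 2*(-4*w^3 + 32*w^2 - 69*w + 45)/(-8*w^3 + 18*w^2 + 33*w + 7)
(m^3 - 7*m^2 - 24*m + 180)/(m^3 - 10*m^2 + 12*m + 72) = (m + 5)/(m + 2)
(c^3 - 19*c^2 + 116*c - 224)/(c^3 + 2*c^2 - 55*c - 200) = (c^2 - 11*c + 28)/(c^2 + 10*c + 25)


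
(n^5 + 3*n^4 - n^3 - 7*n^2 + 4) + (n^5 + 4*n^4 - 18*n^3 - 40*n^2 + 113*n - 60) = 2*n^5 + 7*n^4 - 19*n^3 - 47*n^2 + 113*n - 56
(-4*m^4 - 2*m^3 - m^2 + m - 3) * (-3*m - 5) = 12*m^5 + 26*m^4 + 13*m^3 + 2*m^2 + 4*m + 15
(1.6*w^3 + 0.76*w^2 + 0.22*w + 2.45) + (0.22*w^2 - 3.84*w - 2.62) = 1.6*w^3 + 0.98*w^2 - 3.62*w - 0.17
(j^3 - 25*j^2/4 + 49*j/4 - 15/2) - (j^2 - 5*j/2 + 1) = j^3 - 29*j^2/4 + 59*j/4 - 17/2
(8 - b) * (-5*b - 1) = 5*b^2 - 39*b - 8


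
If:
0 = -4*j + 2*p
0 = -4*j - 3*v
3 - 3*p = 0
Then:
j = 1/2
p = 1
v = -2/3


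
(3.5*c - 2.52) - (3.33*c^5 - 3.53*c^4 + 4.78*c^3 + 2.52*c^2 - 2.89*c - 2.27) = -3.33*c^5 + 3.53*c^4 - 4.78*c^3 - 2.52*c^2 + 6.39*c - 0.25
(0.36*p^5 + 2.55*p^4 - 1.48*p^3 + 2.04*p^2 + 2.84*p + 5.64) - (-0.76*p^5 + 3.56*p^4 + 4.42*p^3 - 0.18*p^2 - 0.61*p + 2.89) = 1.12*p^5 - 1.01*p^4 - 5.9*p^3 + 2.22*p^2 + 3.45*p + 2.75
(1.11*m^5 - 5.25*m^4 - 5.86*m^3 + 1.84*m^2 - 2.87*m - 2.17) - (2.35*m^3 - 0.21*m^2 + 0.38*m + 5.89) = 1.11*m^5 - 5.25*m^4 - 8.21*m^3 + 2.05*m^2 - 3.25*m - 8.06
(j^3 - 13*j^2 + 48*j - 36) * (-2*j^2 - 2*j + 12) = -2*j^5 + 24*j^4 - 58*j^3 - 180*j^2 + 648*j - 432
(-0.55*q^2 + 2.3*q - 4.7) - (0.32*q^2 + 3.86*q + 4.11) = -0.87*q^2 - 1.56*q - 8.81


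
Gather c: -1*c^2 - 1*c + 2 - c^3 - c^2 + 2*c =-c^3 - 2*c^2 + c + 2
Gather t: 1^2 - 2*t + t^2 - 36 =t^2 - 2*t - 35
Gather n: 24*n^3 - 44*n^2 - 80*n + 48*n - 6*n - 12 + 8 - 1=24*n^3 - 44*n^2 - 38*n - 5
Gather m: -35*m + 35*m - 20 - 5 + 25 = 0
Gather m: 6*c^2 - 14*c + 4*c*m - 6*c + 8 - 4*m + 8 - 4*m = 6*c^2 - 20*c + m*(4*c - 8) + 16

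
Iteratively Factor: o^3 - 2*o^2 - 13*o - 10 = (o + 1)*(o^2 - 3*o - 10) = (o + 1)*(o + 2)*(o - 5)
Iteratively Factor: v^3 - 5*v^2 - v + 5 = (v - 5)*(v^2 - 1) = (v - 5)*(v - 1)*(v + 1)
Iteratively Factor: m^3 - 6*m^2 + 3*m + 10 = (m - 2)*(m^2 - 4*m - 5) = (m - 5)*(m - 2)*(m + 1)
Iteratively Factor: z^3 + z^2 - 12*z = (z - 3)*(z^2 + 4*z) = (z - 3)*(z + 4)*(z)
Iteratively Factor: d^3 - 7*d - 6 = (d - 3)*(d^2 + 3*d + 2) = (d - 3)*(d + 2)*(d + 1)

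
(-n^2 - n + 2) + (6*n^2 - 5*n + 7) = 5*n^2 - 6*n + 9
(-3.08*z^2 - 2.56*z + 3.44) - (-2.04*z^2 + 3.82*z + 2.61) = -1.04*z^2 - 6.38*z + 0.83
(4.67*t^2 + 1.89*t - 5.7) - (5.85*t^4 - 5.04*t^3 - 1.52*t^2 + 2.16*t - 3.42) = -5.85*t^4 + 5.04*t^3 + 6.19*t^2 - 0.27*t - 2.28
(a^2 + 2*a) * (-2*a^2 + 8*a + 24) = -2*a^4 + 4*a^3 + 40*a^2 + 48*a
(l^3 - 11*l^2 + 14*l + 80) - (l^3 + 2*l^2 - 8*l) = -13*l^2 + 22*l + 80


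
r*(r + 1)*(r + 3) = r^3 + 4*r^2 + 3*r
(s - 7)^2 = s^2 - 14*s + 49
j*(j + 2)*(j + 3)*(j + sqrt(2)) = j^4 + sqrt(2)*j^3 + 5*j^3 + 6*j^2 + 5*sqrt(2)*j^2 + 6*sqrt(2)*j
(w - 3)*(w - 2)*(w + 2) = w^3 - 3*w^2 - 4*w + 12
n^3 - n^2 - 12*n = n*(n - 4)*(n + 3)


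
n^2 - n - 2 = (n - 2)*(n + 1)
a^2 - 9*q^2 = (a - 3*q)*(a + 3*q)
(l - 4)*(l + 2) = l^2 - 2*l - 8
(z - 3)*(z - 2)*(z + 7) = z^3 + 2*z^2 - 29*z + 42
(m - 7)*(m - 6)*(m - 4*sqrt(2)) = m^3 - 13*m^2 - 4*sqrt(2)*m^2 + 42*m + 52*sqrt(2)*m - 168*sqrt(2)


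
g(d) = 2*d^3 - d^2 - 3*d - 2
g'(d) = 6*d^2 - 2*d - 3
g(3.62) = 68.91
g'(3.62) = 68.39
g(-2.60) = -36.11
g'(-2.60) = 42.76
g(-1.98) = -15.51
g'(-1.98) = 24.48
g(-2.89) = -49.96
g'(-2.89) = 52.89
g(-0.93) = -1.68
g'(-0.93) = 4.05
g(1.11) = -3.83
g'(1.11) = 2.17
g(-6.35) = -535.37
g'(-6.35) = 251.64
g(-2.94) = -52.65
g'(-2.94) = 54.74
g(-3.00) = -56.00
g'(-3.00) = 57.00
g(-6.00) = -452.00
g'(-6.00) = 225.00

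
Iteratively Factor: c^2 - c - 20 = (c + 4)*(c - 5)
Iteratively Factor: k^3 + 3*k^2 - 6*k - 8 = (k + 1)*(k^2 + 2*k - 8) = (k + 1)*(k + 4)*(k - 2)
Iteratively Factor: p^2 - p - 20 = (p + 4)*(p - 5)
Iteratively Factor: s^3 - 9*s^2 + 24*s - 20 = (s - 2)*(s^2 - 7*s + 10) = (s - 2)^2*(s - 5)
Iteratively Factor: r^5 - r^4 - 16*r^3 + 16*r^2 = (r)*(r^4 - r^3 - 16*r^2 + 16*r) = r*(r - 4)*(r^3 + 3*r^2 - 4*r) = r*(r - 4)*(r + 4)*(r^2 - r) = r^2*(r - 4)*(r + 4)*(r - 1)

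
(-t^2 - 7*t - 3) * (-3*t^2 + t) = 3*t^4 + 20*t^3 + 2*t^2 - 3*t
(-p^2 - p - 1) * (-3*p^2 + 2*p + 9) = 3*p^4 + p^3 - 8*p^2 - 11*p - 9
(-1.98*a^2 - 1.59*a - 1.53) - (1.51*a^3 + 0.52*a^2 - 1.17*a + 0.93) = -1.51*a^3 - 2.5*a^2 - 0.42*a - 2.46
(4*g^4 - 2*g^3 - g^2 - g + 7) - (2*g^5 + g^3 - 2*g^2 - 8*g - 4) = -2*g^5 + 4*g^4 - 3*g^3 + g^2 + 7*g + 11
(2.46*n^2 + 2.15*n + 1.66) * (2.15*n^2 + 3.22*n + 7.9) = 5.289*n^4 + 12.5437*n^3 + 29.926*n^2 + 22.3302*n + 13.114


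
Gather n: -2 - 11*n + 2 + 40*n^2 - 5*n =40*n^2 - 16*n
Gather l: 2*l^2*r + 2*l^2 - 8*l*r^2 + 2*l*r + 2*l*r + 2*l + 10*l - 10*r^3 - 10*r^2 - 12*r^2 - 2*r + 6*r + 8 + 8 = l^2*(2*r + 2) + l*(-8*r^2 + 4*r + 12) - 10*r^3 - 22*r^2 + 4*r + 16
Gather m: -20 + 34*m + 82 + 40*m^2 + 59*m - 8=40*m^2 + 93*m + 54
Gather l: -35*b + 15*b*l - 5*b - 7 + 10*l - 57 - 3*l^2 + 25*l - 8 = -40*b - 3*l^2 + l*(15*b + 35) - 72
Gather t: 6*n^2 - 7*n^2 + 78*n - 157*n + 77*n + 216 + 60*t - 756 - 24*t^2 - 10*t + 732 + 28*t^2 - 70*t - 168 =-n^2 - 2*n + 4*t^2 - 20*t + 24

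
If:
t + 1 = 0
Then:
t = -1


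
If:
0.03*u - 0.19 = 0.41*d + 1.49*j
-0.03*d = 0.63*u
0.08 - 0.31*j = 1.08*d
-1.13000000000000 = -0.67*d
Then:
No Solution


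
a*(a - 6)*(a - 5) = a^3 - 11*a^2 + 30*a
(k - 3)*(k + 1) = k^2 - 2*k - 3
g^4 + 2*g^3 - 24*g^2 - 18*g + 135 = (g - 3)^2*(g + 3)*(g + 5)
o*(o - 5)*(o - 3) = o^3 - 8*o^2 + 15*o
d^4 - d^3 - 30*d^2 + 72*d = d*(d - 4)*(d - 3)*(d + 6)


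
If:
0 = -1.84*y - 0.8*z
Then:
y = -0.434782608695652*z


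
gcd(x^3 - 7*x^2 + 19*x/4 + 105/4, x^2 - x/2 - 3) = x + 3/2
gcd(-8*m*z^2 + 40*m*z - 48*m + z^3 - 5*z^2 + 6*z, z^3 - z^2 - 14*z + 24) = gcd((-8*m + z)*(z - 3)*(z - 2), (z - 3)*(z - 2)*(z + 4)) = z^2 - 5*z + 6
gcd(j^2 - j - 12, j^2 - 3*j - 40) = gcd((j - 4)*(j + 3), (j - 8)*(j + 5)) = 1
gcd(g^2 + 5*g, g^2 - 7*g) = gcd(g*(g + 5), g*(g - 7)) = g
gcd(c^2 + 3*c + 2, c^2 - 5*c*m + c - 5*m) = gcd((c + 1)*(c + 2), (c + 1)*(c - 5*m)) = c + 1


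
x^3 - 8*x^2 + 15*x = x*(x - 5)*(x - 3)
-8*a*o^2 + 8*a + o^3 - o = (-8*a + o)*(o - 1)*(o + 1)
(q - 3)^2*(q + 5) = q^3 - q^2 - 21*q + 45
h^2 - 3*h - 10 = (h - 5)*(h + 2)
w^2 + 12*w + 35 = (w + 5)*(w + 7)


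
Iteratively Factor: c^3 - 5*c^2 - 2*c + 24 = (c + 2)*(c^2 - 7*c + 12) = (c - 3)*(c + 2)*(c - 4)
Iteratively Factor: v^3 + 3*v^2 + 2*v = (v + 1)*(v^2 + 2*v) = (v + 1)*(v + 2)*(v)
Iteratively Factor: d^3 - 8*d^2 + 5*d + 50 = (d - 5)*(d^2 - 3*d - 10) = (d - 5)*(d + 2)*(d - 5)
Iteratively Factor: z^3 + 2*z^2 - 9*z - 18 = (z - 3)*(z^2 + 5*z + 6) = (z - 3)*(z + 3)*(z + 2)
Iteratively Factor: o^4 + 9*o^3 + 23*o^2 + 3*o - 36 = (o + 3)*(o^3 + 6*o^2 + 5*o - 12) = (o + 3)^2*(o^2 + 3*o - 4) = (o + 3)^2*(o + 4)*(o - 1)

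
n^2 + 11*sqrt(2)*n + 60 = (n + 5*sqrt(2))*(n + 6*sqrt(2))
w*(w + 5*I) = w^2 + 5*I*w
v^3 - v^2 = v^2*(v - 1)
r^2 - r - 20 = (r - 5)*(r + 4)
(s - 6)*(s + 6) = s^2 - 36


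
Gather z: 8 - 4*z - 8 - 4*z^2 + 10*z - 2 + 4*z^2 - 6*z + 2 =0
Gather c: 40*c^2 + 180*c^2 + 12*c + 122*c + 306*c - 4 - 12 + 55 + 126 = 220*c^2 + 440*c + 165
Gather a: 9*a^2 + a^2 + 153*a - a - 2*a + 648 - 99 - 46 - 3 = 10*a^2 + 150*a + 500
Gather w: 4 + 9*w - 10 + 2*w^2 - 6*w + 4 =2*w^2 + 3*w - 2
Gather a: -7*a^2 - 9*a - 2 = -7*a^2 - 9*a - 2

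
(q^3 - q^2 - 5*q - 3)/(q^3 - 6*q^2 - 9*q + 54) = (q^2 + 2*q + 1)/(q^2 - 3*q - 18)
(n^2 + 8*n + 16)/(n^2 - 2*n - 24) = (n + 4)/(n - 6)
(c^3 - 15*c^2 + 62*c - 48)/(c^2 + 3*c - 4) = (c^2 - 14*c + 48)/(c + 4)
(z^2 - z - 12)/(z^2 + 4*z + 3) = (z - 4)/(z + 1)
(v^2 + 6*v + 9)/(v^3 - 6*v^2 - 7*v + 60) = (v + 3)/(v^2 - 9*v + 20)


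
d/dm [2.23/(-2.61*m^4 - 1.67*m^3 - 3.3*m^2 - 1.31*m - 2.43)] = (23.2812*m^3 + 11.1723*m^2 + 14.718*m + 2.9213)/(2.61*m^4 + 1.67*m^3 + 3.3*m^2 + 1.31*m + 2.43)^2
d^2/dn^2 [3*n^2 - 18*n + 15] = 6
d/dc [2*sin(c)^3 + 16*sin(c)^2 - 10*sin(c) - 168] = 2*(3*sin(c)^2 + 16*sin(c) - 5)*cos(c)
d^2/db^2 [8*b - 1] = 0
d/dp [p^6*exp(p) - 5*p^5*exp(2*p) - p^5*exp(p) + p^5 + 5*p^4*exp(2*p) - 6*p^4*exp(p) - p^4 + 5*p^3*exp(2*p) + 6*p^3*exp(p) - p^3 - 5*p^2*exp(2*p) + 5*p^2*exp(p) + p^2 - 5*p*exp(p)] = p^6*exp(p) - 10*p^5*exp(2*p) + 5*p^5*exp(p) - 15*p^4*exp(2*p) - 11*p^4*exp(p) + 5*p^4 + 30*p^3*exp(2*p) - 18*p^3*exp(p) - 4*p^3 + 5*p^2*exp(2*p) + 23*p^2*exp(p) - 3*p^2 - 10*p*exp(2*p) + 5*p*exp(p) + 2*p - 5*exp(p)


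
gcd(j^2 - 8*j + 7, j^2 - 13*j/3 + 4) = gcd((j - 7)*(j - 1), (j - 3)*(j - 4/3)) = 1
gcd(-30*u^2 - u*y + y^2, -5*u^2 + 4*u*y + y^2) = 5*u + y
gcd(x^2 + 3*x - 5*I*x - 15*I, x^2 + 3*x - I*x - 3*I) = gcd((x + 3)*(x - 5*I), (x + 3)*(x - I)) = x + 3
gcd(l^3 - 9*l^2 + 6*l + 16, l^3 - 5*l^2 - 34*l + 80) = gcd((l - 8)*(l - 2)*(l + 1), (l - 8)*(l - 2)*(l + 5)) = l^2 - 10*l + 16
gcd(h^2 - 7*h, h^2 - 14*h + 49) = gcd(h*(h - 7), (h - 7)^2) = h - 7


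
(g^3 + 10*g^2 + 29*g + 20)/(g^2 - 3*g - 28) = (g^2 + 6*g + 5)/(g - 7)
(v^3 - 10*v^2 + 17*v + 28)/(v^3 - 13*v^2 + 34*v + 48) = (v^2 - 11*v + 28)/(v^2 - 14*v + 48)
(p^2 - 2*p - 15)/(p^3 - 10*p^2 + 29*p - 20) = (p + 3)/(p^2 - 5*p + 4)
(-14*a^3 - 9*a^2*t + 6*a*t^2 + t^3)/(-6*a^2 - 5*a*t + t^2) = (-14*a^2 + 5*a*t + t^2)/(-6*a + t)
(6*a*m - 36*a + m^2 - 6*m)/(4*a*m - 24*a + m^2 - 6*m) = (6*a + m)/(4*a + m)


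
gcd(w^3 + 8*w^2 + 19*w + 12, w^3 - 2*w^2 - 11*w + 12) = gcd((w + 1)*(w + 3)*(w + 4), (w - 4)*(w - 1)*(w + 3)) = w + 3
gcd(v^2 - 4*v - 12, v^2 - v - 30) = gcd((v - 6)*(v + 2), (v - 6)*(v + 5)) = v - 6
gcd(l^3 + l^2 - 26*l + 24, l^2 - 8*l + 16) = l - 4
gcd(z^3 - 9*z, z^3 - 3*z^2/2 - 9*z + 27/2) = z^2 - 9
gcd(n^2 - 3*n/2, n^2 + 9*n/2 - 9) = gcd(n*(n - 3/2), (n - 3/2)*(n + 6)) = n - 3/2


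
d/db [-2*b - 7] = -2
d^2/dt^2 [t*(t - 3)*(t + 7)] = 6*t + 8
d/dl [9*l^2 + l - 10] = 18*l + 1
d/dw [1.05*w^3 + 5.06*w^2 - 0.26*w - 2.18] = 3.15*w^2 + 10.12*w - 0.26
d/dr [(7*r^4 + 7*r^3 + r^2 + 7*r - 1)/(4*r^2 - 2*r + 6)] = (28*r^5 - 7*r^4 + 70*r^3 + 48*r^2 + 10*r + 20)/(2*(4*r^4 - 4*r^3 + 13*r^2 - 6*r + 9))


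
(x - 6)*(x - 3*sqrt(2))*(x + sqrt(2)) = x^3 - 6*x^2 - 2*sqrt(2)*x^2 - 6*x + 12*sqrt(2)*x + 36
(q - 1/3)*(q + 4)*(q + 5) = q^3 + 26*q^2/3 + 17*q - 20/3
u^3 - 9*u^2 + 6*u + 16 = (u - 8)*(u - 2)*(u + 1)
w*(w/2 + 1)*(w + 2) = w^3/2 + 2*w^2 + 2*w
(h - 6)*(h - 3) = h^2 - 9*h + 18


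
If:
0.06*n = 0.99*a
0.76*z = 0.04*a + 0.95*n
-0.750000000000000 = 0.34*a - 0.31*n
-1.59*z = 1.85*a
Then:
No Solution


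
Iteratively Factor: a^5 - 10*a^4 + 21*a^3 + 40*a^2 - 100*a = (a + 2)*(a^4 - 12*a^3 + 45*a^2 - 50*a) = (a - 5)*(a + 2)*(a^3 - 7*a^2 + 10*a) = a*(a - 5)*(a + 2)*(a^2 - 7*a + 10) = a*(a - 5)^2*(a + 2)*(a - 2)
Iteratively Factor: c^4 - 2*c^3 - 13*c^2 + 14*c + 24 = (c - 2)*(c^3 - 13*c - 12) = (c - 4)*(c - 2)*(c^2 + 4*c + 3) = (c - 4)*(c - 2)*(c + 1)*(c + 3)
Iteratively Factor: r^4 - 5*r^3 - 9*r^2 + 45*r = (r)*(r^3 - 5*r^2 - 9*r + 45) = r*(r + 3)*(r^2 - 8*r + 15) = r*(r - 3)*(r + 3)*(r - 5)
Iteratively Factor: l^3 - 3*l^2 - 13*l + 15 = (l - 5)*(l^2 + 2*l - 3) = (l - 5)*(l - 1)*(l + 3)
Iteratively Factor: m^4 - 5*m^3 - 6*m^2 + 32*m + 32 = (m + 2)*(m^3 - 7*m^2 + 8*m + 16) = (m + 1)*(m + 2)*(m^2 - 8*m + 16) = (m - 4)*(m + 1)*(m + 2)*(m - 4)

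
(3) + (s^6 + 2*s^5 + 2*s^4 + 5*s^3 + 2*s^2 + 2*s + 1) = s^6 + 2*s^5 + 2*s^4 + 5*s^3 + 2*s^2 + 2*s + 4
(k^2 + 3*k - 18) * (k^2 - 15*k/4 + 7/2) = k^4 - 3*k^3/4 - 103*k^2/4 + 78*k - 63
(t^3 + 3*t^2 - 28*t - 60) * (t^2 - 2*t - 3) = t^5 + t^4 - 37*t^3 - 13*t^2 + 204*t + 180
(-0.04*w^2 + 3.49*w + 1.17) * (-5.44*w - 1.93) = 0.2176*w^3 - 18.9084*w^2 - 13.1005*w - 2.2581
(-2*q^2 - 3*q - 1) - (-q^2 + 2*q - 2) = -q^2 - 5*q + 1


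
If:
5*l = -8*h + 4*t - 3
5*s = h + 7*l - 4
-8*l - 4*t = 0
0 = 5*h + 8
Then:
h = -8/5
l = 49/65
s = -21/325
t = -98/65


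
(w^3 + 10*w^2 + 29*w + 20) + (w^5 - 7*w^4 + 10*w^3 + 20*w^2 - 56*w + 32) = w^5 - 7*w^4 + 11*w^3 + 30*w^2 - 27*w + 52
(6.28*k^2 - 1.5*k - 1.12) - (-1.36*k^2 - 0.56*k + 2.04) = 7.64*k^2 - 0.94*k - 3.16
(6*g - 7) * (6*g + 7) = 36*g^2 - 49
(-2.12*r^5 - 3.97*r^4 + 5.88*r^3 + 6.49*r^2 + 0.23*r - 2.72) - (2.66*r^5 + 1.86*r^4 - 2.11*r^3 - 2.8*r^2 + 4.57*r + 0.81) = -4.78*r^5 - 5.83*r^4 + 7.99*r^3 + 9.29*r^2 - 4.34*r - 3.53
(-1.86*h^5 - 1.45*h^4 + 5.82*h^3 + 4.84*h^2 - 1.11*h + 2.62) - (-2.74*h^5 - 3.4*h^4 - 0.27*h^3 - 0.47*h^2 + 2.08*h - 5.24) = 0.88*h^5 + 1.95*h^4 + 6.09*h^3 + 5.31*h^2 - 3.19*h + 7.86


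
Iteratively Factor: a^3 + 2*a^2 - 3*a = (a + 3)*(a^2 - a) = (a - 1)*(a + 3)*(a)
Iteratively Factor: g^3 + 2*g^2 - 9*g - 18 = (g + 3)*(g^2 - g - 6) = (g + 2)*(g + 3)*(g - 3)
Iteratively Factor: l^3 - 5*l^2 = (l)*(l^2 - 5*l) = l*(l - 5)*(l)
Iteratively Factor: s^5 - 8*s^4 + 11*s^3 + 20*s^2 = (s - 5)*(s^4 - 3*s^3 - 4*s^2) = (s - 5)*(s - 4)*(s^3 + s^2) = s*(s - 5)*(s - 4)*(s^2 + s) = s*(s - 5)*(s - 4)*(s + 1)*(s)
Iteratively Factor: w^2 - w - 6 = (w + 2)*(w - 3)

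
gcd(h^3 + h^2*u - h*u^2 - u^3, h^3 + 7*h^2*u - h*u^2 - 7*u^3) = -h^2 + u^2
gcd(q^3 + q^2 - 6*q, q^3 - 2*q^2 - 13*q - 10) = 1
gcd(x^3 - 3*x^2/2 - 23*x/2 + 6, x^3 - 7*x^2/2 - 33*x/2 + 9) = x^2 + 5*x/2 - 3/2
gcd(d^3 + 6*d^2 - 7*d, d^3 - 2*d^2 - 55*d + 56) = d^2 + 6*d - 7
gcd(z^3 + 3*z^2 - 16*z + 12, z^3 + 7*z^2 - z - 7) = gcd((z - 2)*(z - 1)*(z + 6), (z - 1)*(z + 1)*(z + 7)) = z - 1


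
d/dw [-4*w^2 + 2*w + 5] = 2 - 8*w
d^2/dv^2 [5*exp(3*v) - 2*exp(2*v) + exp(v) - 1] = (45*exp(2*v) - 8*exp(v) + 1)*exp(v)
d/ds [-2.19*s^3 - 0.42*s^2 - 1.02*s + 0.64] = -6.57*s^2 - 0.84*s - 1.02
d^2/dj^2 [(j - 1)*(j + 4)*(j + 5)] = 6*j + 16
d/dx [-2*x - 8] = -2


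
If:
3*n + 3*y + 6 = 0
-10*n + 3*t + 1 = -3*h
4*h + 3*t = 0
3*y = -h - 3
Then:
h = 33/13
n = -2/13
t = -44/13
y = -24/13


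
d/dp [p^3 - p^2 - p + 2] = 3*p^2 - 2*p - 1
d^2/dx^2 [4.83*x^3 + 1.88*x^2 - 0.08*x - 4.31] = 28.98*x + 3.76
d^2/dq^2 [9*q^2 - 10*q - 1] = 18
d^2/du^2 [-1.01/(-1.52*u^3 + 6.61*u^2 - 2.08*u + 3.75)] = ((13.3522 - 9.2112*u)*(1.52*u^3 - 6.61*u^2 + 2.08*u - 3.75) + 1.01*(4.56*u^2 - 13.22*u + 2.08)*(9.12*u^2 - 26.44*u + 4.16))/(1.52*u^3 - 6.61*u^2 + 2.08*u - 3.75)^3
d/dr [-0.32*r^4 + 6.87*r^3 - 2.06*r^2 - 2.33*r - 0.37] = -1.28*r^3 + 20.61*r^2 - 4.12*r - 2.33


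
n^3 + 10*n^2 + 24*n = n*(n + 4)*(n + 6)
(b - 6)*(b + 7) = b^2 + b - 42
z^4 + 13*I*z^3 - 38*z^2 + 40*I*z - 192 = (z - 2*I)*(z + 3*I)*(z + 4*I)*(z + 8*I)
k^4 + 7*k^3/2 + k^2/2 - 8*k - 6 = (k - 3/2)*(k + 1)*(k + 2)^2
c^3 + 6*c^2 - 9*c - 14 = (c - 2)*(c + 1)*(c + 7)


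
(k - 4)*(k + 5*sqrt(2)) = k^2 - 4*k + 5*sqrt(2)*k - 20*sqrt(2)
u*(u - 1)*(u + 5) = u^3 + 4*u^2 - 5*u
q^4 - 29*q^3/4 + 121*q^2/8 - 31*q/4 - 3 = (q - 4)*(q - 2)*(q - 3/2)*(q + 1/4)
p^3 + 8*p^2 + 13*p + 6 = (p + 1)^2*(p + 6)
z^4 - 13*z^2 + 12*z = z*(z - 3)*(z - 1)*(z + 4)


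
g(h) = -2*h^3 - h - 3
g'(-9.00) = -487.00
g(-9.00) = 1464.00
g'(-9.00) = -487.00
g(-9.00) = 1464.00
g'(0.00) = -1.00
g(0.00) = -3.00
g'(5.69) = -195.26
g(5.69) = -377.13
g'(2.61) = -41.87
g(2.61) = -41.17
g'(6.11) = -224.99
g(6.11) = -465.31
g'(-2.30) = -32.74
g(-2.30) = 23.63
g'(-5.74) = -198.69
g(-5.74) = 380.98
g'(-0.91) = -5.97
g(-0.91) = -0.58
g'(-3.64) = -80.50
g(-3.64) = 97.10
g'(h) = -6*h^2 - 1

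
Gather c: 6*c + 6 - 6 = 6*c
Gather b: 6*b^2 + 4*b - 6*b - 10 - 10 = 6*b^2 - 2*b - 20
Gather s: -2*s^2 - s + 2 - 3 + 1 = -2*s^2 - s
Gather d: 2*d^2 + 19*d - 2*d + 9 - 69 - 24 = 2*d^2 + 17*d - 84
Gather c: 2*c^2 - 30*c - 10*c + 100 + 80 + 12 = 2*c^2 - 40*c + 192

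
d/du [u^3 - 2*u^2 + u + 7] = 3*u^2 - 4*u + 1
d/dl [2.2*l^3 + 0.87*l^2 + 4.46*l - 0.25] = 6.6*l^2 + 1.74*l + 4.46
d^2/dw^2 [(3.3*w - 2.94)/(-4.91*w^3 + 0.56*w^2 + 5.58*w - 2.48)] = (-477.34038*w^5 + 904.975848*w^4 - 312.236424*w^3 + 4.43599200000017*w^2 - 187.17552*w + 99.914736)/(118.370771*w^9 - 40.501608*w^8 - 398.950266*w^7 + 271.245256*w^6 + 412.47546*w^5 - 457.655232*w^4 - 36.648696*w^3 + 221.322144*w^2 - 102.957696*w + 15.252992)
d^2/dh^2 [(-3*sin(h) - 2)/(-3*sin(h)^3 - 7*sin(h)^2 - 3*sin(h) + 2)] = (-108*sin(h)^7 - 351*sin(h)^6 - 339*sin(h)^5 - 5*sin(h)^4 + 426*sin(h)^3 + 764*sin(h)^2 + 552*sin(h) + 128)/(3*sin(h)^3 + 7*sin(h)^2 + 3*sin(h) - 2)^3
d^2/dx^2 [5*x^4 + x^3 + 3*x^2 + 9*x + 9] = 60*x^2 + 6*x + 6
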